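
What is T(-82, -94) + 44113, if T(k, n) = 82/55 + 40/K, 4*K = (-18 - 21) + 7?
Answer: 2426022/55 ≈ 44110.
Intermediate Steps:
K = -8 (K = ((-18 - 21) + 7)/4 = (-39 + 7)/4 = (1/4)*(-32) = -8)
T(k, n) = -193/55 (T(k, n) = 82/55 + 40/(-8) = 82*(1/55) + 40*(-1/8) = 82/55 - 5 = -193/55)
T(-82, -94) + 44113 = -193/55 + 44113 = 2426022/55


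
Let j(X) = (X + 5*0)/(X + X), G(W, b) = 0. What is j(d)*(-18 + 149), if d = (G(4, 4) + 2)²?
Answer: 131/2 ≈ 65.500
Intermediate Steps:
d = 4 (d = (0 + 2)² = 2² = 4)
j(X) = ½ (j(X) = (X + 0)/((2*X)) = X*(1/(2*X)) = ½)
j(d)*(-18 + 149) = (-18 + 149)/2 = (½)*131 = 131/2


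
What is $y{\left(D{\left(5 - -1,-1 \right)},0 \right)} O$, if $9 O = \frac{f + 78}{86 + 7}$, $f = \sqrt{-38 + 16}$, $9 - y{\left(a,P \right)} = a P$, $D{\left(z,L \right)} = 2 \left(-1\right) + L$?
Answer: $\frac{26}{31} + \frac{i \sqrt{22}}{93} \approx 0.83871 + 0.050435 i$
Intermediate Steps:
$D{\left(z,L \right)} = -2 + L$
$y{\left(a,P \right)} = 9 - P a$ ($y{\left(a,P \right)} = 9 - a P = 9 - P a$)
$f = i \sqrt{22}$ ($f = \sqrt{-22} = i \sqrt{22} \approx 4.6904 i$)
$O = \frac{26}{279} + \frac{i \sqrt{22}}{837}$ ($O = \frac{\left(i \sqrt{22} + 78\right) \frac{1}{86 + 7}}{9} = \frac{\left(78 + i \sqrt{22}\right) \frac{1}{93}}{9} = \frac{\frac{26}{31} + \frac{i \sqrt{22}}{93}}{9} = \frac{26}{279} + \frac{i \sqrt{22}}{837} \approx 0.09319 + 0.0056038 i$)
$y{\left(D{\left(5 - -1,-1 \right)},0 \right)} O = \left(9 - 0 \left(-2 - 1\right)\right) \left(\frac{26}{279} + \frac{i \sqrt{22}}{837}\right) = \left(9 - 0 \left(-3\right)\right) \left(\frac{26}{279} + \frac{i \sqrt{22}}{837}\right) = \left(9 + 0\right) \left(\frac{26}{279} + \frac{i \sqrt{22}}{837}\right) = 9 \left(\frac{26}{279} + \frac{i \sqrt{22}}{837}\right) = \frac{26}{31} + \frac{i \sqrt{22}}{93}$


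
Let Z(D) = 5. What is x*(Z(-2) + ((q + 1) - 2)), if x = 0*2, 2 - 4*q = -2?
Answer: 0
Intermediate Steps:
q = 1 (q = ½ - ¼*(-2) = ½ + ½ = 1)
x = 0
x*(Z(-2) + ((q + 1) - 2)) = 0*(5 + ((1 + 1) - 2)) = 0*(5 + (2 - 2)) = 0*(5 + 0) = 0*5 = 0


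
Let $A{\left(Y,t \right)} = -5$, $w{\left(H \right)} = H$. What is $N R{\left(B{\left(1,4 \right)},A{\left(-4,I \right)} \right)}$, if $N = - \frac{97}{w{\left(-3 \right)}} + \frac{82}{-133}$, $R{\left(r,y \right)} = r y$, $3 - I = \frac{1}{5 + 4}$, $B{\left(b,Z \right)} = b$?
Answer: $- \frac{63275}{399} \approx -158.58$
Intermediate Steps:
$I = \frac{26}{9}$ ($I = 3 - \frac{1}{5 + 4} = 3 - \frac{1}{9} = \frac{26}{9} \approx 2.8889$)
$N = \frac{12655}{399}$ ($N = - \frac{97}{-3} + \frac{82}{-133} = \left(-97\right) \left(- \frac{1}{3}\right) + 82 \left(- \frac{1}{133}\right) = \frac{97}{3} - \frac{82}{133} = \frac{12655}{399} \approx 31.717$)
$N R{\left(B{\left(1,4 \right)},A{\left(-4,I \right)} \right)} = \frac{12655 \cdot 1 \left(-5\right)}{399} = \frac{12655}{399} \left(-5\right) = - \frac{63275}{399}$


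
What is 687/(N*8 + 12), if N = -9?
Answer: -229/20 ≈ -11.450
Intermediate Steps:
687/(N*8 + 12) = 687/(-9*8 + 12) = 687/(-72 + 12) = 687/(-60) = 687*(-1/60) = -229/20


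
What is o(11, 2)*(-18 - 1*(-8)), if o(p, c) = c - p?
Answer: 90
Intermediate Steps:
o(11, 2)*(-18 - 1*(-8)) = (2 - 1*11)*(-18 - 1*(-8)) = (2 - 11)*(-18 + 8) = -9*(-10) = 90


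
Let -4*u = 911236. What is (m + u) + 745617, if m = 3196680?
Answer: 3714488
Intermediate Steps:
u = -227809 (u = -1/4*911236 = -227809)
(m + u) + 745617 = (3196680 - 227809) + 745617 = 2968871 + 745617 = 3714488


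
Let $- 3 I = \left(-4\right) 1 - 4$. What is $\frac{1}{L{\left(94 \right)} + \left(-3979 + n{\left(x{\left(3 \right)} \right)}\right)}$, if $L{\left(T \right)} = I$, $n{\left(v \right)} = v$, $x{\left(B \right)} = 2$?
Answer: $- \frac{3}{11923} \approx -0.00025161$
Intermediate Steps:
$I = \frac{8}{3}$ ($I = - \frac{\left(-4\right) 1 - 4}{3} = - \frac{-4 - 4}{3} = \left(- \frac{1}{3}\right) \left(-8\right) = \frac{8}{3} \approx 2.6667$)
$L{\left(T \right)} = \frac{8}{3}$
$\frac{1}{L{\left(94 \right)} + \left(-3979 + n{\left(x{\left(3 \right)} \right)}\right)} = \frac{1}{\frac{8}{3} + \left(-3979 + 2\right)} = \frac{1}{\frac{8}{3} - 3977} = \frac{1}{- \frac{11923}{3}} = - \frac{3}{11923}$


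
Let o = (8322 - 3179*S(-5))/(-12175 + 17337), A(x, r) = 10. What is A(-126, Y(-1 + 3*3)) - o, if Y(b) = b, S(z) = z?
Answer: 27403/5162 ≈ 5.3086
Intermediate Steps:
o = 24217/5162 (o = (8322 - 3179*(-5))/(-12175 + 17337) = (8322 + 15895)/5162 = 24217*(1/5162) = 24217/5162 ≈ 4.6914)
A(-126, Y(-1 + 3*3)) - o = 10 - 1*24217/5162 = 10 - 24217/5162 = 27403/5162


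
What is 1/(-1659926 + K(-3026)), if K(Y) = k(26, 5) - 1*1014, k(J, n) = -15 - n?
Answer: -1/1660960 ≈ -6.0206e-7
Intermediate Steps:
K(Y) = -1034 (K(Y) = (-15 - 1*5) - 1*1014 = (-15 - 5) - 1014 = -20 - 1014 = -1034)
1/(-1659926 + K(-3026)) = 1/(-1659926 - 1034) = 1/(-1660960) = -1/1660960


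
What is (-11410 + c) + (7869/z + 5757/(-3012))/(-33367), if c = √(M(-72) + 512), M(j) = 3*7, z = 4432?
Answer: -423522296435907/37118518544 + √533 ≈ -11387.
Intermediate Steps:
M(j) = 21
c = √533 (c = √(21 + 512) = √533 ≈ 23.087)
(-11410 + c) + (7869/z + 5757/(-3012))/(-33367) = (-11410 + √533) + (7869/4432 + 5757/(-3012))/(-33367) = (-11410 + √533) + (7869*(1/4432) + 5757*(-1/3012))*(-1/33367) = (-11410 + √533) + (7869/4432 - 1919/1004)*(-1/33367) = (-11410 + √533) - 151133/1112432*(-1/33367) = (-11410 + √533) + 151133/37118518544 = -423522296435907/37118518544 + √533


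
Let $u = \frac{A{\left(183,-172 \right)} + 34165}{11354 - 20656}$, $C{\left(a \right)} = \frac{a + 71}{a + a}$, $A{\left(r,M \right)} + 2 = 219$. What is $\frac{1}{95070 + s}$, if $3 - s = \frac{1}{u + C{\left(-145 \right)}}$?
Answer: $\frac{2320608}{220627838779} \approx 1.0518 \cdot 10^{-5}$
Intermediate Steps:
$A{\left(r,M \right)} = 217$ ($A{\left(r,M \right)} = -2 + 219 = 217$)
$C{\left(a \right)} = \frac{71 + a}{2 a}$
$u = - \frac{17191}{4651}$ ($u = \frac{217 + 34165}{11354 - 20656} = \frac{34382}{-9302} = 34382 \left(- \frac{1}{9302}\right) = - \frac{17191}{4651} \approx -3.6962$)
$s = \frac{7636219}{2320608}$ ($s = 3 - \frac{1}{- \frac{17191}{4651} + \frac{71 - 145}{2 \left(-145\right)}} = 3 - \frac{1}{- \frac{17191}{4651} + \frac{1}{2} \left(- \frac{1}{145}\right) \left(-74\right)} = 3 - \frac{1}{- \frac{17191}{4651} + \frac{37}{145}} = 3 - \frac{1}{- \frac{2320608}{674395}} = 3 - - \frac{674395}{2320608} = 3 + \frac{674395}{2320608} = \frac{7636219}{2320608} \approx 3.2906$)
$\frac{1}{95070 + s} = \frac{1}{95070 + \frac{7636219}{2320608}} = \frac{1}{\frac{220627838779}{2320608}} = \frac{2320608}{220627838779}$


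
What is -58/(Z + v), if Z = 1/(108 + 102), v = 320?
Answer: -12180/67201 ≈ -0.18125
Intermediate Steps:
Z = 1/210 ≈ 0.0047619
-58/(Z + v) = -58/(1/210 + 320) = -58/(67201/210) = (210/67201)*(-58) = -12180/67201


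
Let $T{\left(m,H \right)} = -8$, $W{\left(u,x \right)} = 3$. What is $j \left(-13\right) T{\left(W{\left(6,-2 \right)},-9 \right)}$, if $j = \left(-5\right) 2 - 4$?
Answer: $-1456$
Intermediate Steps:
$j = -14$ ($j = -10 - 4 = -14$)
$j \left(-13\right) T{\left(W{\left(6,-2 \right)},-9 \right)} = \left(-14\right) \left(-13\right) \left(-8\right) = 182 \left(-8\right) = -1456$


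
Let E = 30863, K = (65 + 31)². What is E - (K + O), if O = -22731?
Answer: 44378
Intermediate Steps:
K = 9216 (K = 96² = 9216)
E - (K + O) = 30863 - (9216 - 22731) = 30863 - 1*(-13515) = 30863 + 13515 = 44378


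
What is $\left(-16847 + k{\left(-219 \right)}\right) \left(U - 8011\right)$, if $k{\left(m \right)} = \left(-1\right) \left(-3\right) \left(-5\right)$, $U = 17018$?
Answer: $-151876034$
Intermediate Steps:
$k{\left(m \right)} = -15$ ($k{\left(m \right)} = 3 \left(-5\right) = -15$)
$\left(-16847 + k{\left(-219 \right)}\right) \left(U - 8011\right) = \left(-16847 - 15\right) \left(17018 - 8011\right) = \left(-16862\right) 9007 = -151876034$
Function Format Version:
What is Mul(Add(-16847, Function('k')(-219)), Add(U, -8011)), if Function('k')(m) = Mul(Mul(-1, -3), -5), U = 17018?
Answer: -151876034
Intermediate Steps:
Function('k')(m) = -15 (Function('k')(m) = Mul(3, -5) = -15)
Mul(Add(-16847, Function('k')(-219)), Add(U, -8011)) = Mul(Add(-16847, -15), Add(17018, -8011)) = Mul(-16862, 9007) = -151876034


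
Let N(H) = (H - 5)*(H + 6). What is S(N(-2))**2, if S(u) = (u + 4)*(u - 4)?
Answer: 589824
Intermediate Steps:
N(H) = (-5 + H)*(6 + H)
S(u) = (-4 + u)*(4 + u) (S(u) = (4 + u)*(-4 + u) = (-4 + u)*(4 + u))
S(N(-2))**2 = (-16 + (-30 - 2 + (-2)**2)**2)**2 = (-16 + (-30 - 2 + 4)**2)**2 = (-16 + (-28)**2)**2 = (-16 + 784)**2 = 768**2 = 589824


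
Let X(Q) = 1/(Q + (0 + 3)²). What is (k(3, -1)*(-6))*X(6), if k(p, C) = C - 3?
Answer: 8/5 ≈ 1.6000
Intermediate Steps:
k(p, C) = -3 + C
X(Q) = 1/(9 + Q) (X(Q) = 1/(Q + 3²) = 1/(Q + 9) = 1/(9 + Q))
(k(3, -1)*(-6))*X(6) = ((-3 - 1)*(-6))/(9 + 6) = -4*(-6)/15 = 24*(1/15) = 8/5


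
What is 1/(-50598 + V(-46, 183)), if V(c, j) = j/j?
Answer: -1/50597 ≈ -1.9764e-5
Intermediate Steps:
V(c, j) = 1
1/(-50598 + V(-46, 183)) = 1/(-50598 + 1) = 1/(-50597) = -1/50597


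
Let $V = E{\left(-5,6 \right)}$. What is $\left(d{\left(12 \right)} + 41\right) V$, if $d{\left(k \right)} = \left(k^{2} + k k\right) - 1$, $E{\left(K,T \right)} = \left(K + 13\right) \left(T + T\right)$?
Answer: $31488$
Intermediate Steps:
$E{\left(K,T \right)} = 2 T \left(13 + K\right)$ ($E{\left(K,T \right)} = \left(13 + K\right) 2 T = 2 T \left(13 + K\right)$)
$d{\left(k \right)} = -1 + 2 k^{2}$ ($d{\left(k \right)} = \left(k^{2} + k^{2}\right) - 1 = 2 k^{2} - 1 = -1 + 2 k^{2}$)
$V = 96$ ($V = 2 \cdot 6 \left(13 - 5\right) = 2 \cdot 6 \cdot 8 = 96$)
$\left(d{\left(12 \right)} + 41\right) V = \left(\left(-1 + 2 \cdot 12^{2}\right) + 41\right) 96 = \left(\left(-1 + 2 \cdot 144\right) + 41\right) 96 = \left(\left(-1 + 288\right) + 41\right) 96 = \left(287 + 41\right) 96 = 328 \cdot 96 = 31488$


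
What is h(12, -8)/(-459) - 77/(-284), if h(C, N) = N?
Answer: 37615/130356 ≈ 0.28856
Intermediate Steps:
h(12, -8)/(-459) - 77/(-284) = -8/(-459) - 77/(-284) = -8*(-1/459) - 77*(-1/284) = 8/459 + 77/284 = 37615/130356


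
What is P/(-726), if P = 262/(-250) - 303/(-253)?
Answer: -2366/11479875 ≈ -0.00020610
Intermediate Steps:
P = 4732/31625 (P = 262*(-1/250) - 303*(-1/253) = -131/125 + 303/253 = 4732/31625 ≈ 0.14963)
P/(-726) = (4732/31625)/(-726) = (4732/31625)*(-1/726) = -2366/11479875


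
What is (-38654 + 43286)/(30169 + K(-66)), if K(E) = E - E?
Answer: 4632/30169 ≈ 0.15354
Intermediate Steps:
K(E) = 0
(-38654 + 43286)/(30169 + K(-66)) = (-38654 + 43286)/(30169 + 0) = 4632/30169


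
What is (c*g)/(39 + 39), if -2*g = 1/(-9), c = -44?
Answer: -11/351 ≈ -0.031339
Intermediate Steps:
g = 1/18 (g = -½/(-9) = -½*(-⅑) = 1/18 ≈ 0.055556)
(c*g)/(39 + 39) = (-44*1/18)/(39 + 39) = -22/9/78 = -22/9*1/78 = -11/351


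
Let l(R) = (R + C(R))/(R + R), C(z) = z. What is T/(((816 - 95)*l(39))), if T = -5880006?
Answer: -5880006/721 ≈ -8155.3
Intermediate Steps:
l(R) = 1 (l(R) = (R + R)/(R + R) = (2*R)/((2*R)) = (2*R)*(1/(2*R)) = 1)
T/(((816 - 95)*l(39))) = -5880006/(816 - 95) = -5880006/(721*1) = -5880006/721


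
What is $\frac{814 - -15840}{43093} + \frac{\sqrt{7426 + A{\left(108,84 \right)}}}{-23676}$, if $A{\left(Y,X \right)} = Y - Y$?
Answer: $\frac{16654}{43093} - \frac{\sqrt{7426}}{23676} \approx 0.38283$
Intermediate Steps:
$A{\left(Y,X \right)} = 0$
$\frac{814 - -15840}{43093} + \frac{\sqrt{7426 + A{\left(108,84 \right)}}}{-23676} = \frac{814 - -15840}{43093} + \frac{\sqrt{7426 + 0}}{-23676} = \left(814 + 15840\right) \frac{1}{43093} + \sqrt{7426} \left(- \frac{1}{23676}\right) = 16654 \cdot \frac{1}{43093} - \frac{\sqrt{7426}}{23676} = \frac{16654}{43093} - \frac{\sqrt{7426}}{23676}$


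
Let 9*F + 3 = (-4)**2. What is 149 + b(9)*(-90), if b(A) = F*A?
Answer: -1021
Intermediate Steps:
F = 13/9 (F = -1/3 + (1/9)*(-4)**2 = -1/3 + (1/9)*16 = -1/3 + 16/9 = 13/9 ≈ 1.4444)
b(A) = 13*A/9
149 + b(9)*(-90) = 149 + ((13/9)*9)*(-90) = 149 + 13*(-90) = 149 - 1170 = -1021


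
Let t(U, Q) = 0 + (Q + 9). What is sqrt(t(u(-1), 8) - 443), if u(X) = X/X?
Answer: I*sqrt(426) ≈ 20.64*I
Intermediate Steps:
u(X) = 1
t(U, Q) = 9 + Q (t(U, Q) = 0 + (9 + Q) = 9 + Q)
sqrt(t(u(-1), 8) - 443) = sqrt((9 + 8) - 443) = sqrt(17 - 443) = sqrt(-426) = I*sqrt(426)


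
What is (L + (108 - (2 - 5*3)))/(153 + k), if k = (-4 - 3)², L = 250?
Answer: 371/202 ≈ 1.8366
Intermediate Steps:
k = 49 (k = (-7)² = 49)
(L + (108 - (2 - 5*3)))/(153 + k) = (250 + (108 - (2 - 5*3)))/(153 + 49) = (250 + (108 - (2 - 15)))/202 = (250 + (108 - 1*(-13)))*(1/202) = (250 + (108 + 13))*(1/202) = (250 + 121)*(1/202) = 371*(1/202) = 371/202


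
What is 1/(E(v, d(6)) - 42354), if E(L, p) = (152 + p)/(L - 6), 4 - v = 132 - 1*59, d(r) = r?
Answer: -75/3176708 ≈ -2.3609e-5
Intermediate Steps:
v = -69 (v = 4 - (132 - 1*59) = 4 - (132 - 59) = 4 - 1*73 = 4 - 73 = -69)
E(L, p) = (152 + p)/(-6 + L)
1/(E(v, d(6)) - 42354) = 1/((152 + 6)/(-6 - 69) - 42354) = 1/(158/(-75) - 42354) = 1/(-1/75*158 - 42354) = 1/(-158/75 - 42354) = 1/(-3176708/75) = -75/3176708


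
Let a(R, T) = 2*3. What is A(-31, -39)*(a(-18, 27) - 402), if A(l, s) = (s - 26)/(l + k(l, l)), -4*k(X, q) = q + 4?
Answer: -102960/97 ≈ -1061.4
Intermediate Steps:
a(R, T) = 6
k(X, q) = -1 - q/4 (k(X, q) = -(q + 4)/4 = -(4 + q)/4 = -1 - q/4)
A(l, s) = (-26 + s)/(-1 + 3*l/4) (A(l, s) = (s - 26)/(l + (-1 - l/4)) = (-26 + s)/(-1 + 3*l/4))
A(-31, -39)*(a(-18, 27) - 402) = (4*(-26 - 39)/(-4 + 3*(-31)))*(6 - 402) = (4*(-65)/(-4 - 93))*(-396) = (4*(-65)/(-97))*(-396) = (4*(-1/97)*(-65))*(-396) = (260/97)*(-396) = -102960/97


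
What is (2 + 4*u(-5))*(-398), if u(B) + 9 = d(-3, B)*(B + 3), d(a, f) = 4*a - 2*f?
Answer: 7164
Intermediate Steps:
d(a, f) = -2*f + 4*a
u(B) = -9 + (-12 - 2*B)*(3 + B) (u(B) = -9 + (-2*B + 4*(-3))*(B + 3) = -9 + (-2*B - 12)*(3 + B) = -9 + (-12 - 2*B)*(3 + B))
(2 + 4*u(-5))*(-398) = (2 + 4*(-45 - 18*(-5) - 2*(-5)²))*(-398) = (2 + 4*(-45 + 90 - 2*25))*(-398) = (2 + 4*(-45 + 90 - 50))*(-398) = (2 + 4*(-5))*(-398) = (2 - 20)*(-398) = -18*(-398) = 7164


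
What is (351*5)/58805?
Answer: 351/11761 ≈ 0.029844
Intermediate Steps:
(351*5)/58805 = 1755*(1/58805) = 351/11761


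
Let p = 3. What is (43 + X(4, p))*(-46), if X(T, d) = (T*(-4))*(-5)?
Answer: -5658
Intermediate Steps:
X(T, d) = 20*T (X(T, d) = -4*T*(-5) = 20*T)
(43 + X(4, p))*(-46) = (43 + 20*4)*(-46) = (43 + 80)*(-46) = 123*(-46) = -5658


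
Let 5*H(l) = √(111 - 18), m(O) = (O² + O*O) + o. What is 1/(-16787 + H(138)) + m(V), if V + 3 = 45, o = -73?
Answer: 24340765256385/7045084132 - 5*√93/7045084132 ≈ 3455.0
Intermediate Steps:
V = 42 (V = -3 + 45 = 42)
m(O) = -73 + 2*O² (m(O) = (O² + O*O) - 73 = (O² + O²) - 73 = 2*O² - 73 = -73 + 2*O²)
H(l) = √93/5 (H(l) = √(111 - 18)/5 = √93/5)
1/(-16787 + H(138)) + m(V) = 1/(-16787 + √93/5) + (-73 + 2*42²) = 1/(-16787 + √93/5) + (-73 + 2*1764) = 1/(-16787 + √93/5) + (-73 + 3528) = 1/(-16787 + √93/5) + 3455 = 3455 + 1/(-16787 + √93/5)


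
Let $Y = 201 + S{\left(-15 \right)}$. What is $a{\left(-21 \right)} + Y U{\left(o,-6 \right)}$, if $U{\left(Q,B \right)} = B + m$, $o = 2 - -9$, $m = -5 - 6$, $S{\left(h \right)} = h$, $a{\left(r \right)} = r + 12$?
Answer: $-3171$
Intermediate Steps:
$a{\left(r \right)} = 12 + r$
$m = -11$
$o = 11$ ($o = 2 + 9 = 11$)
$U{\left(Q,B \right)} = -11 + B$ ($U{\left(Q,B \right)} = B - 11 = -11 + B$)
$Y = 186$ ($Y = 201 - 15 = 186$)
$a{\left(-21 \right)} + Y U{\left(o,-6 \right)} = \left(12 - 21\right) + 186 \left(-11 - 6\right) = -9 + 186 \left(-17\right) = -9 - 3162 = -3171$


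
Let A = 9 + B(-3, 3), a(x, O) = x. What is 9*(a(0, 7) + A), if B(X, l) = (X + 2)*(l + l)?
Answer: 27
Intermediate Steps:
B(X, l) = 2*l*(2 + X) (B(X, l) = (2 + X)*(2*l) = 2*l*(2 + X))
A = 3 (A = 9 + 2*3*(2 - 3) = 9 + 2*3*(-1) = 9 - 6 = 3)
9*(a(0, 7) + A) = 9*(0 + 3) = 9*3 = 27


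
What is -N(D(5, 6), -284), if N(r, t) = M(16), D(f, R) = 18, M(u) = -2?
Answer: 2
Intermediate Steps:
N(r, t) = -2
-N(D(5, 6), -284) = -1*(-2) = 2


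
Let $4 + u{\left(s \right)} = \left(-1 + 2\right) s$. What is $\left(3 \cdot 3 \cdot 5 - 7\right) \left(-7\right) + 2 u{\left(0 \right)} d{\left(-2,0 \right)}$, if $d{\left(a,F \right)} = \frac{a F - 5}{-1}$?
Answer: $-306$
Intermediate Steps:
$u{\left(s \right)} = -4 + s$ ($u{\left(s \right)} = -4 + \left(-1 + 2\right) s = -4 + 1 s = -4 + s$)
$d{\left(a,F \right)} = 5 - F a$ ($d{\left(a,F \right)} = \left(F a - 5\right) \left(-1\right) = \left(-5 + F a\right) \left(-1\right) = 5 - F a$)
$\left(3 \cdot 3 \cdot 5 - 7\right) \left(-7\right) + 2 u{\left(0 \right)} d{\left(-2,0 \right)} = \left(3 \cdot 3 \cdot 5 - 7\right) \left(-7\right) + 2 \left(-4 + 0\right) \left(5 - 0 \left(-2\right)\right) = \left(9 \cdot 5 - 7\right) \left(-7\right) + 2 \left(-4\right) \left(5 + 0\right) = \left(45 - 7\right) \left(-7\right) - 40 = 38 \left(-7\right) - 40 = -266 - 40 = -306$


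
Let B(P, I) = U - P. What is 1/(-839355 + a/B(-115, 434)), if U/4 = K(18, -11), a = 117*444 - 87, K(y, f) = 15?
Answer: -175/146835264 ≈ -1.1918e-6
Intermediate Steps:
a = 51861 (a = 51948 - 87 = 51861)
U = 60 (U = 4*15 = 60)
B(P, I) = 60 - P
1/(-839355 + a/B(-115, 434)) = 1/(-839355 + 51861/(60 - 1*(-115))) = 1/(-839355 + 51861/(60 + 115)) = 1/(-839355 + 51861/175) = 1/(-146835264/175) = -175/146835264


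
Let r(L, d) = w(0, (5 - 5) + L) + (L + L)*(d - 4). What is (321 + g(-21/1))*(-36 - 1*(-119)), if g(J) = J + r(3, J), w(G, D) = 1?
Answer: 12533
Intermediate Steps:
r(L, d) = 1 + 2*L*(-4 + d) (r(L, d) = 1 + (L + L)*(d - 4) = 1 + (2*L)*(-4 + d) = 1 + 2*L*(-4 + d))
g(J) = -23 + 7*J (g(J) = J + (1 - 8*3 + 2*3*J) = J + (1 - 24 + 6*J) = J + (-23 + 6*J) = -23 + 7*J)
(321 + g(-21/1))*(-36 - 1*(-119)) = (321 + (-23 + 7*(-21/1)))*(-36 - 1*(-119)) = (321 + (-23 + 7*(-21*1)))*(-36 + 119) = (321 + (-23 + 7*(-21)))*83 = (321 + (-23 - 147))*83 = (321 - 170)*83 = 151*83 = 12533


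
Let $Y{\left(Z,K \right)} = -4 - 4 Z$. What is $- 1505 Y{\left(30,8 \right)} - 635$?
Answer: $185985$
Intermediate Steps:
$- 1505 Y{\left(30,8 \right)} - 635 = - 1505 \left(-4 - 120\right) - 635 = \left(-1505\right) \left(-124\right) - 635 = 186620 - 635 = 185985$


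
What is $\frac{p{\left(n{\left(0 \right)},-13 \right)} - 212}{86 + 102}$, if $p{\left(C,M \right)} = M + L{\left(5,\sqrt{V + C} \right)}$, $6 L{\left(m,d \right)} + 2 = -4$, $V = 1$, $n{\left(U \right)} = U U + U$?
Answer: $- \frac{113}{94} \approx -1.2021$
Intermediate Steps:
$n{\left(U \right)} = U + U^{2}$ ($n{\left(U \right)} = U^{2} + U = U + U^{2}$)
$L{\left(m,d \right)} = -1$ ($L{\left(m,d \right)} = - \frac{1}{3} + \frac{1}{6} \left(-4\right) = - \frac{1}{3} - \frac{2}{3} = -1$)
$p{\left(C,M \right)} = -1 + M$ ($p{\left(C,M \right)} = M - 1 = -1 + M$)
$\frac{p{\left(n{\left(0 \right)},-13 \right)} - 212}{86 + 102} = \frac{\left(-1 - 13\right) - 212}{86 + 102} = \frac{-14 - 212}{188} = \left(-226\right) \frac{1}{188} = - \frac{113}{94}$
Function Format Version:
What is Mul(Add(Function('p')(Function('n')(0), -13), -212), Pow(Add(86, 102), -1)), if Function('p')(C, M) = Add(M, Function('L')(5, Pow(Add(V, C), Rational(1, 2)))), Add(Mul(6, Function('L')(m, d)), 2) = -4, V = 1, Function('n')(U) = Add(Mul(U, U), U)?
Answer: Rational(-113, 94) ≈ -1.2021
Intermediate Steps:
Function('n')(U) = Add(U, Pow(U, 2)) (Function('n')(U) = Add(Pow(U, 2), U) = Add(U, Pow(U, 2)))
Function('L')(m, d) = -1 (Function('L')(m, d) = Add(Rational(-1, 3), Mul(Rational(1, 6), -4)) = Add(Rational(-1, 3), Rational(-2, 3)) = -1)
Function('p')(C, M) = Add(-1, M) (Function('p')(C, M) = Add(M, -1) = Add(-1, M))
Mul(Add(Function('p')(Function('n')(0), -13), -212), Pow(Add(86, 102), -1)) = Mul(Add(Add(-1, -13), -212), Pow(Add(86, 102), -1)) = Mul(Add(-14, -212), Pow(188, -1)) = Mul(-226, Rational(1, 188)) = Rational(-113, 94)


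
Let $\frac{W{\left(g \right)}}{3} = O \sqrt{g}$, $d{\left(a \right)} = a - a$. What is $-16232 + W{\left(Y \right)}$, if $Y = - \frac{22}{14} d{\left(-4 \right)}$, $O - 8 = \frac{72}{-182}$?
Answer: $-16232$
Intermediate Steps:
$O = \frac{692}{91}$ ($O = 8 + \frac{72}{-182} = 8 + 72 \left(- \frac{1}{182}\right) = 8 - \frac{36}{91} = \frac{692}{91} \approx 7.6044$)
$d{\left(a \right)} = 0$
$Y = 0$ ($Y = - \frac{22}{14} \cdot 0 = \left(-22\right) \frac{1}{14} \cdot 0 = \left(- \frac{11}{7}\right) 0 = 0$)
$W{\left(g \right)} = \frac{2076 \sqrt{g}}{91}$ ($W{\left(g \right)} = 3 \frac{692 \sqrt{g}}{91} = \frac{2076 \sqrt{g}}{91}$)
$-16232 + W{\left(Y \right)} = -16232 + \frac{2076 \sqrt{0}}{91} = -16232 + \frac{2076}{91} \cdot 0 = -16232 + 0 = -16232$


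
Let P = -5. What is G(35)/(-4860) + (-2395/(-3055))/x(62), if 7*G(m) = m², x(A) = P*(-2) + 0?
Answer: 125869/2969460 ≈ 0.042388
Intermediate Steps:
x(A) = 10 (x(A) = -5*(-2) + 0 = 10 + 0 = 10)
G(m) = m²/7
G(35)/(-4860) + (-2395/(-3055))/x(62) = ((⅐)*35²)/(-4860) - 2395/(-3055)/10 = ((⅐)*1225)*(-1/4860) - 2395*(-1/3055)*(⅒) = 175*(-1/4860) + (479/611)*(⅒) = -35/972 + 479/6110 = 125869/2969460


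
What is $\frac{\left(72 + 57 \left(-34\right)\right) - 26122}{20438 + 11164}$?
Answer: $- \frac{13994}{15801} \approx -0.88564$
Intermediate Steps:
$\frac{\left(72 + 57 \left(-34\right)\right) - 26122}{20438 + 11164} = \frac{\left(72 - 1938\right) - 26122}{31602} = \left(-1866 - 26122\right) \frac{1}{31602} = \left(-27988\right) \frac{1}{31602} = - \frac{13994}{15801}$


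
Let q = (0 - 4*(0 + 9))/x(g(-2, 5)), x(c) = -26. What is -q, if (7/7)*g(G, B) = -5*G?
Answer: -18/13 ≈ -1.3846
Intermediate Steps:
g(G, B) = -5*G
q = 18/13 (q = (0 - 4*(0 + 9))/(-26) = (0 - 4*9)*(-1/26) = (0 - 36)*(-1/26) = -36*(-1/26) = 18/13 ≈ 1.3846)
-q = -1*18/13 = -18/13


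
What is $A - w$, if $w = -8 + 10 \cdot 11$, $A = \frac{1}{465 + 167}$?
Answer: $- \frac{64463}{632} \approx -102.0$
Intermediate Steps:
$A = \frac{1}{632} \approx 0.0015823$
$w = 102$ ($w = -8 + 110 = 102$)
$A - w = \frac{1}{632} - 102 = - \frac{64463}{632}$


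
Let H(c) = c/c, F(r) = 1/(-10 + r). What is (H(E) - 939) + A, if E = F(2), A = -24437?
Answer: -25375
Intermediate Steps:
E = -⅛ (E = 1/(-10 + 2) = 1/(-8) = -⅛ ≈ -0.12500)
H(c) = 1
(H(E) - 939) + A = (1 - 939) - 24437 = -938 - 24437 = -25375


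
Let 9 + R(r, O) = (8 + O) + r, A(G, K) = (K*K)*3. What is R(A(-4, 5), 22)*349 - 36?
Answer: 33468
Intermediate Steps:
A(G, K) = 3*K² (A(G, K) = K²*3 = 3*K²)
R(r, O) = -1 + O + r (R(r, O) = -9 + ((8 + O) + r) = -9 + (8 + O + r) = -1 + O + r)
R(A(-4, 5), 22)*349 - 36 = (-1 + 22 + 3*5²)*349 - 36 = (-1 + 22 + 3*25)*349 - 36 = (-1 + 22 + 75)*349 - 36 = 96*349 - 36 = 33504 - 36 = 33468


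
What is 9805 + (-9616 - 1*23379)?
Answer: -23190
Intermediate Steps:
9805 + (-9616 - 1*23379) = 9805 + (-9616 - 23379) = 9805 - 32995 = -23190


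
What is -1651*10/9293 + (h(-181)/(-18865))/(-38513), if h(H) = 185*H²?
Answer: -2387796078989/1350361638857 ≈ -1.7683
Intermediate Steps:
-1651*10/9293 + (h(-181)/(-18865))/(-38513) = -1651*10/9293 + ((185*(-181)²)/(-18865))/(-38513) = -16510*1/9293 + ((185*32761)*(-1/18865))*(-1/38513) = -16510/9293 + (6060785*(-1/18865))*(-1/38513) = -16510/9293 - 1212157/3773*(-1/38513) = -16510/9293 + 1212157/145309549 = -2387796078989/1350361638857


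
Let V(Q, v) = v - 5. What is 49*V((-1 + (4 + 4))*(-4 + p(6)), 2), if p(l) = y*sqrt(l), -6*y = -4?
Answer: -147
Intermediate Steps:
y = 2/3 (y = -1/6*(-4) = 2/3 ≈ 0.66667)
p(l) = 2*sqrt(l)/3
V(Q, v) = -5 + v
49*V((-1 + (4 + 4))*(-4 + p(6)), 2) = 49*(-5 + 2) = 49*(-3) = -147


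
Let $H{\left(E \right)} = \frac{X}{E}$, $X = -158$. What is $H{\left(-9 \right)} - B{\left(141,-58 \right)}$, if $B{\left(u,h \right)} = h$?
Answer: $\frac{680}{9} \approx 75.556$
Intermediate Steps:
$H{\left(E \right)} = - \frac{158}{E}$
$H{\left(-9 \right)} - B{\left(141,-58 \right)} = - \frac{158}{-9} - -58 = \left(-158\right) \left(- \frac{1}{9}\right) + 58 = \frac{158}{9} + 58 = \frac{680}{9}$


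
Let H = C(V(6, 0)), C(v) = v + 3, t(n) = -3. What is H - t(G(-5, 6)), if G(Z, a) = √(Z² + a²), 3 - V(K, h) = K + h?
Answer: 3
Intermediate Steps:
V(K, h) = 3 - K - h (V(K, h) = 3 - (K + h) = 3 + (-K - h) = 3 - K - h)
C(v) = 3 + v
H = 0 (H = 3 + (3 - 1*6 - 1*0) = 3 + (3 - 6 + 0) = 3 - 3 = 0)
H - t(G(-5, 6)) = 0 - 1*(-3) = 0 + 3 = 3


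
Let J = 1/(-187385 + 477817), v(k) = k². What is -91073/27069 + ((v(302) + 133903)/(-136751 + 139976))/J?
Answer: 196636029488559/9699725 ≈ 2.0272e+7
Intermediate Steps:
J = 1/290432 ≈ 3.4431e-6
-91073/27069 + ((v(302) + 133903)/(-136751 + 139976))/J = -91073/27069 + ((302² + 133903)/(-136751 + 139976))/(1/290432) = -91073*1/27069 + ((91204 + 133903)/3225)*290432 = -91073/27069 + (225107*(1/3225))*290432 = -91073/27069 + (225107/3225)*290432 = -91073/27069 + 65378276224/3225 = 196636029488559/9699725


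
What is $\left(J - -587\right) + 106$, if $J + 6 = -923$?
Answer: $-236$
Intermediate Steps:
$J = -929$ ($J = -6 - 923 = -929$)
$\left(J - -587\right) + 106 = \left(-929 - -587\right) + 106 = \left(-929 + \left(588 - 1\right)\right) + 106 = \left(-929 + 587\right) + 106 = -342 + 106 = -236$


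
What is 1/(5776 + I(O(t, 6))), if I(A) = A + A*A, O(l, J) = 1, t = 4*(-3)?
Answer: 1/5778 ≈ 0.00017307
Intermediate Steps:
t = -12
I(A) = A + A²
1/(5776 + I(O(t, 6))) = 1/(5776 + 1*(1 + 1)) = 1/(5776 + 1*2) = 1/(5776 + 2) = 1/5778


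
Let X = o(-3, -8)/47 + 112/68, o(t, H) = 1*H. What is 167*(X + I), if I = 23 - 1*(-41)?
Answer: 8736772/799 ≈ 10935.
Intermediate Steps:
I = 64 (I = 23 + 41 = 64)
o(t, H) = H
X = 1180/799 (X = -8/47 + 112/68 = -8*1/47 + 112*(1/68) = -8/47 + 28/17 = 1180/799 ≈ 1.4768)
167*(X + I) = 167*(1180/799 + 64) = 167*(52316/799) = 8736772/799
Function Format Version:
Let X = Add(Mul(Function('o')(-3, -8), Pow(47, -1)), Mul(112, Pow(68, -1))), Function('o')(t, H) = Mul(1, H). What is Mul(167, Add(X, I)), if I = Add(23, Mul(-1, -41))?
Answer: Rational(8736772, 799) ≈ 10935.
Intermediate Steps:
I = 64 (I = Add(23, 41) = 64)
Function('o')(t, H) = H
X = Rational(1180, 799) (X = Add(Mul(-8, Pow(47, -1)), Mul(112, Pow(68, -1))) = Add(Mul(-8, Rational(1, 47)), Mul(112, Rational(1, 68))) = Add(Rational(-8, 47), Rational(28, 17)) = Rational(1180, 799) ≈ 1.4768)
Mul(167, Add(X, I)) = Mul(167, Add(Rational(1180, 799), 64)) = Mul(167, Rational(52316, 799)) = Rational(8736772, 799)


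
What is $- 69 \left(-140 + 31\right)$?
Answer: $7521$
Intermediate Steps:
$- 69 \left(-140 + 31\right) = \left(-69\right) \left(-109\right) = 7521$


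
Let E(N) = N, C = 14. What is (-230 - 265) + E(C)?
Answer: -481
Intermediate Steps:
(-230 - 265) + E(C) = (-230 - 265) + 14 = -495 + 14 = -481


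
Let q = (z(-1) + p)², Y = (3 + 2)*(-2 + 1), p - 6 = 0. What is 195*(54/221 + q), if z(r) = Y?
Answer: 4125/17 ≈ 242.65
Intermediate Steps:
p = 6 (p = 6 + 0 = 6)
Y = -5 (Y = 5*(-1) = -5)
z(r) = -5
q = 1 (q = (-5 + 6)² = 1² = 1)
195*(54/221 + q) = 195*(54/221 + 1) = 195*(275/221) = 4125/17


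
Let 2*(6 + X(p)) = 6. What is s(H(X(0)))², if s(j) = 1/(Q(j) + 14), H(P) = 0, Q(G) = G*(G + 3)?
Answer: 1/196 ≈ 0.0051020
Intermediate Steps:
X(p) = -3 (X(p) = -6 + (½)*6 = -6 + 3 = -3)
Q(G) = G*(3 + G)
s(j) = 1/(14 + j*(3 + j)) (s(j) = 1/(j*(3 + j) + 14) = 1/(14 + j*(3 + j)))
s(H(X(0)))² = (1/(14 + 0*(3 + 0)))² = (1/(14 + 0*3))² = (1/(14 + 0))² = (1/14)² = 1/196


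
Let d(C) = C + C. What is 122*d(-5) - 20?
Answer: -1240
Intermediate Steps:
d(C) = 2*C
122*d(-5) - 20 = 122*(2*(-5)) - 20 = 122*(-10) - 20 = -1220 - 20 = -1240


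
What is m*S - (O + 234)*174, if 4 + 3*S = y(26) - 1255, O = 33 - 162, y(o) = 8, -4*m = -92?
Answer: -27861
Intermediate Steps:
m = 23 (m = -¼*(-92) = 23)
O = -129
S = -417 (S = -4/3 + (8 - 1255)/3 = -4/3 + (⅓)*(-1247) = -4/3 - 1247/3 = -417)
m*S - (O + 234)*174 = 23*(-417) - (-129 + 234)*174 = -9591 - 105*174 = -9591 - 1*18270 = -9591 - 18270 = -27861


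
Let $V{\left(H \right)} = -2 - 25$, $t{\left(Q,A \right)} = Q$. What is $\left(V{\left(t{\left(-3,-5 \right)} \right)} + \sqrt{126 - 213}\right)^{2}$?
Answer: $\left(27 - i \sqrt{87}\right)^{2} \approx 642.0 - 503.68 i$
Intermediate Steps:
$V{\left(H \right)} = -27$ ($V{\left(H \right)} = -2 - 25 = -27$)
$\left(V{\left(t{\left(-3,-5 \right)} \right)} + \sqrt{126 - 213}\right)^{2} = \left(-27 + \sqrt{126 - 213}\right)^{2} = \left(-27 + \sqrt{-87}\right)^{2} = \left(-27 + i \sqrt{87}\right)^{2}$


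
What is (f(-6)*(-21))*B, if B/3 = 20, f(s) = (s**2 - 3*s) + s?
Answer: -60480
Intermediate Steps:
f(s) = s**2 - 2*s
B = 60 (B = 3*20 = 60)
(f(-6)*(-21))*B = (-6*(-2 - 6)*(-21))*60 = (-6*(-8)*(-21))*60 = (48*(-21))*60 = -1008*60 = -60480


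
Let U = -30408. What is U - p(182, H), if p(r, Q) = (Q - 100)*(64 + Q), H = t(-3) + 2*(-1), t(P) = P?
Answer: -24213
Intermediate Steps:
H = -5 (H = -3 + 2*(-1) = -3 - 2 = -5)
p(r, Q) = (-100 + Q)*(64 + Q)
U - p(182, H) = -30408 - (-6400 + (-5)² - 36*(-5)) = -30408 - (-6400 + 25 + 180) = -30408 - 1*(-6195) = -30408 + 6195 = -24213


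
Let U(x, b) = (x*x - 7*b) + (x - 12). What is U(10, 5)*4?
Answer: 252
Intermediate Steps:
U(x, b) = -12 + x + x² - 7*b (U(x, b) = (x² - 7*b) + (-12 + x) = -12 + x + x² - 7*b)
U(10, 5)*4 = (-12 + 10 + 10² - 7*5)*4 = (-12 + 10 + 100 - 35)*4 = 63*4 = 252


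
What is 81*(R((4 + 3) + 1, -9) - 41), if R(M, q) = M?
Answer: -2673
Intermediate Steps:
81*(R((4 + 3) + 1, -9) - 41) = 81*(((4 + 3) + 1) - 41) = 81*((7 + 1) - 41) = 81*(8 - 41) = 81*(-33) = -2673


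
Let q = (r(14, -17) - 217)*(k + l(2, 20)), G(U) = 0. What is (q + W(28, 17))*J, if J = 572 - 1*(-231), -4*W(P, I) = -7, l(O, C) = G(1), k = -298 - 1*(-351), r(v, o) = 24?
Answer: -32849927/4 ≈ -8.2125e+6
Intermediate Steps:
k = 53 (k = -298 + 351 = 53)
l(O, C) = 0
W(P, I) = 7/4 (W(P, I) = -¼*(-7) = 7/4)
J = 803 (J = 572 + 231 = 803)
q = -10229 (q = (24 - 217)*(53 + 0) = -193*53 = -10229)
(q + W(28, 17))*J = (-10229 + 7/4)*803 = -40909/4*803 = -32849927/4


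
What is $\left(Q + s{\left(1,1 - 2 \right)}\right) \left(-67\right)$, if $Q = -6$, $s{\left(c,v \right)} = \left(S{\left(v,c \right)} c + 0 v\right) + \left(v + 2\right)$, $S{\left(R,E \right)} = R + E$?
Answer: $335$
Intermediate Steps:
$S{\left(R,E \right)} = E + R$
$s{\left(c,v \right)} = 2 + v + c \left(c + v\right)$ ($s{\left(c,v \right)} = \left(\left(c + v\right) c + 0 v\right) + \left(v + 2\right) = \left(c \left(c + v\right) + 0\right) + \left(2 + v\right) = c \left(c + v\right) + \left(2 + v\right) = 2 + v + c \left(c + v\right)$)
$\left(Q + s{\left(1,1 - 2 \right)}\right) \left(-67\right) = \left(-6 + \left(2 + \left(1 - 2\right) + 1 \left(1 + \left(1 - 2\right)\right)\right)\right) \left(-67\right) = \left(-6 + \left(2 - 1 + 1 \left(1 - 1\right)\right)\right) \left(-67\right) = \left(-6 + \left(2 - 1 + 1 \cdot 0\right)\right) \left(-67\right) = \left(-6 + \left(2 - 1 + 0\right)\right) \left(-67\right) = \left(-6 + 1\right) \left(-67\right) = \left(-5\right) \left(-67\right) = 335$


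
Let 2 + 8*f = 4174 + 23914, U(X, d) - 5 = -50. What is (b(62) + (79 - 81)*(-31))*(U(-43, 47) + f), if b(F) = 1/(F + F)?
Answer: 106592607/496 ≈ 2.1490e+5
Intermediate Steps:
U(X, d) = -45 (U(X, d) = 5 - 50 = -45)
f = 14043/4 (f = -¼ + (4174 + 23914)/8 = -¼ + (⅛)*28088 = -¼ + 3511 = 14043/4 ≈ 3510.8)
b(F) = 1/(2*F)
(b(62) + (79 - 81)*(-31))*(U(-43, 47) + f) = ((½)/62 + (79 - 81)*(-31))*(-45 + 14043/4) = ((½)*(1/62) - 2*(-31))*(13863/4) = (1/124 + 62)*(13863/4) = (7689/124)*(13863/4) = 106592607/496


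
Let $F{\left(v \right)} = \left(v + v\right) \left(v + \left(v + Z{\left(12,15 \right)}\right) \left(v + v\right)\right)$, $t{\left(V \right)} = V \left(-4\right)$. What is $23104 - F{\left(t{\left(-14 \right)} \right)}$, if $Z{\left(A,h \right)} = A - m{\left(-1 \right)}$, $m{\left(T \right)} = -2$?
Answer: $-861248$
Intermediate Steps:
$t{\left(V \right)} = - 4 V$
$Z{\left(A,h \right)} = 2 + A$ ($Z{\left(A,h \right)} = A - -2 = A + 2 = 2 + A$)
$F{\left(v \right)} = 2 v \left(v + 2 v \left(14 + v\right)\right)$ ($F{\left(v \right)} = \left(v + v\right) \left(v + \left(v + \left(2 + 12\right)\right) \left(v + v\right)\right) = 2 v \left(v + \left(v + 14\right) 2 v\right) = 2 v \left(v + \left(14 + v\right) 2 v\right) = 2 v \left(v + 2 v \left(14 + v\right)\right)$)
$23104 - F{\left(t{\left(-14 \right)} \right)} = 23104 - \left(\left(-4\right) \left(-14\right)\right)^{2} \left(58 + 4 \left(\left(-4\right) \left(-14\right)\right)\right) = 23104 - 56^{2} \left(58 + 4 \cdot 56\right) = 23104 - 3136 \left(58 + 224\right) = 23104 - 3136 \cdot 282 = 23104 - 884352 = -861248$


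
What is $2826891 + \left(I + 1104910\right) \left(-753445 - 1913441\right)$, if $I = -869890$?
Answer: $-626768720829$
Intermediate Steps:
$2826891 + \left(I + 1104910\right) \left(-753445 - 1913441\right) = 2826891 + \left(-869890 + 1104910\right) \left(-753445 - 1913441\right) = 2826891 + 235020 \left(-2666886\right) = 2826891 - 626771547720 = -626768720829$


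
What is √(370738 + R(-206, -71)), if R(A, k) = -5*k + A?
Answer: √370887 ≈ 609.00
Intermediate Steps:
R(A, k) = A - 5*k
√(370738 + R(-206, -71)) = √(370738 + (-206 - 5*(-71))) = √(370738 + (-206 + 355)) = √(370738 + 149) = √370887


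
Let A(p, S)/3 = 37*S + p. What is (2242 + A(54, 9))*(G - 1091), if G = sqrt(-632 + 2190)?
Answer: -3712673 + 3403*sqrt(1558) ≈ -3.5784e+6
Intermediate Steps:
A(p, S) = 3*p + 111*S (A(p, S) = 3*(37*S + p) = 3*(p + 37*S) = 3*p + 111*S)
G = sqrt(1558) ≈ 39.471
(2242 + A(54, 9))*(G - 1091) = (2242 + (3*54 + 111*9))*(sqrt(1558) - 1091) = (2242 + (162 + 999))*(-1091 + sqrt(1558)) = (2242 + 1161)*(-1091 + sqrt(1558)) = 3403*(-1091 + sqrt(1558)) = -3712673 + 3403*sqrt(1558)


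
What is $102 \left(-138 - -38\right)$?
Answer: $-10200$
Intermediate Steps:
$102 \left(-138 - -38\right) = 102 \left(-138 + 38\right) = 102 \left(-100\right) = -10200$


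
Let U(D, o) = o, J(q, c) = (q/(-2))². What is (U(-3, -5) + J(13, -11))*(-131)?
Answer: -19519/4 ≈ -4879.8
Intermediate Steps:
J(q, c) = q²/4 (J(q, c) = (q*(-½))² = (-q/2)² = q²/4)
(U(-3, -5) + J(13, -11))*(-131) = (-5 + (¼)*13²)*(-131) = (-5 + (¼)*169)*(-131) = (-5 + 169/4)*(-131) = (149/4)*(-131) = -19519/4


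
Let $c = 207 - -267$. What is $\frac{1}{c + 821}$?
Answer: $\frac{1}{1295} \approx 0.0007722$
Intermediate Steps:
$c = 474$ ($c = 207 + 267 = 474$)
$\frac{1}{c + 821} = \frac{1}{474 + 821} = \frac{1}{1295}$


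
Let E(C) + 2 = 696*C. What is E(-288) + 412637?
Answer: 212187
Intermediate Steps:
E(C) = -2 + 696*C
E(-288) + 412637 = (-2 + 696*(-288)) + 412637 = (-2 - 200448) + 412637 = -200450 + 412637 = 212187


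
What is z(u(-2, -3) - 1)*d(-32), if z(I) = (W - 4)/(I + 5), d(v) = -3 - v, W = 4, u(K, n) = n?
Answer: 0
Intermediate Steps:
z(I) = 0 (z(I) = (4 - 4)/(I + 5) = 0/(5 + I) = 0)
z(u(-2, -3) - 1)*d(-32) = 0*(-3 - 1*(-32)) = 0*(-3 + 32) = 0*29 = 0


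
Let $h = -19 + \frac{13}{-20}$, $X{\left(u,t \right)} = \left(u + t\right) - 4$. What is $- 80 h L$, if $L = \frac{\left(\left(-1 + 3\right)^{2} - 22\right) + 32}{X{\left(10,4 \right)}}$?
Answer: $\frac{11004}{5} \approx 2200.8$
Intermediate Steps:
$X{\left(u,t \right)} = -4 + t + u$ ($X{\left(u,t \right)} = \left(t + u\right) - 4 = -4 + t + u$)
$h = - \frac{393}{20}$ ($h = -19 + 13 \left(- \frac{1}{20}\right) = -19 - \frac{13}{20} = - \frac{393}{20} \approx -19.65$)
$L = \frac{7}{5}$ ($L = \frac{\left(\left(-1 + 3\right)^{2} - 22\right) + 32}{-4 + 4 + 10} = \frac{\left(2^{2} - 22\right) + 32}{10} = \left(\left(4 - 22\right) + 32\right) \frac{1}{10} = \left(-18 + 32\right) \frac{1}{10} = 14 \cdot \frac{1}{10} = \frac{7}{5} \approx 1.4$)
$- 80 h L = \left(-80\right) \left(- \frac{393}{20}\right) \frac{7}{5} = 1572 \cdot \frac{7}{5} = \frac{11004}{5}$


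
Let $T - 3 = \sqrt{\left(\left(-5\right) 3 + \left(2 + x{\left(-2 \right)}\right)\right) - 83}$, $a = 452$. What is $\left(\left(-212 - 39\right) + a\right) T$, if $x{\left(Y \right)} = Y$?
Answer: $603 + 1407 i \sqrt{2} \approx 603.0 + 1989.8 i$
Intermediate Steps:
$T = 3 + 7 i \sqrt{2}$ ($T = 3 + \sqrt{\left(\left(-5\right) 3 + \left(2 - 2\right)\right) - 83} = 3 + \sqrt{\left(-15 + 0\right) - 83} = 3 + \sqrt{-15 - 83} = 3 + \sqrt{-98} = 3 + 7 i \sqrt{2} \approx 3.0 + 9.8995 i$)
$\left(\left(-212 - 39\right) + a\right) T = \left(\left(-212 - 39\right) + 452\right) \left(3 + 7 i \sqrt{2}\right) = \left(-251 + 452\right) \left(3 + 7 i \sqrt{2}\right) = 201 \left(3 + 7 i \sqrt{2}\right) = 603 + 1407 i \sqrt{2}$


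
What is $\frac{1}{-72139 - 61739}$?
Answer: $- \frac{1}{133878} \approx -7.4695 \cdot 10^{-6}$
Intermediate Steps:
$\frac{1}{-72139 - 61739} = \frac{1}{-133878} = - \frac{1}{133878}$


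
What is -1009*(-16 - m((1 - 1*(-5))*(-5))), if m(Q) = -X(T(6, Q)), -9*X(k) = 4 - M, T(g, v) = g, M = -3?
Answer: 152359/9 ≈ 16929.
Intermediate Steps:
X(k) = -7/9 (X(k) = -(4 - 1*(-3))/9 = -(4 + 3)/9 = -1/9*7 = -7/9)
m(Q) = 7/9 (m(Q) = -1*(-7/9) = 7/9)
-1009*(-16 - m((1 - 1*(-5))*(-5))) = -1009*(-16 - 1*7/9) = -1009*(-16 - 7/9) = -1009*(-151/9) = 152359/9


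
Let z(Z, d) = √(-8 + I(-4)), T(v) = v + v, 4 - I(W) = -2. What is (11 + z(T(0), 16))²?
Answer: (11 + I*√2)² ≈ 119.0 + 31.113*I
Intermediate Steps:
I(W) = 6 (I(W) = 4 - 1*(-2) = 4 + 2 = 6)
T(v) = 2*v
z(Z, d) = I*√2 (z(Z, d) = √(-8 + 6) = √(-2) = I*√2)
(11 + z(T(0), 16))² = (11 + I*√2)²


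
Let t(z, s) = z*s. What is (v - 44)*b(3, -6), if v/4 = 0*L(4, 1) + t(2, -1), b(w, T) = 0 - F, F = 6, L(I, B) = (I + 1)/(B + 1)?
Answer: 312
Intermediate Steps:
L(I, B) = (1 + I)/(1 + B)
t(z, s) = s*z
b(w, T) = -6 (b(w, T) = 0 - 1*6 = 0 - 6 = -6)
v = -8 (v = 4*(0*((1 + 4)/(1 + 1)) - 1*2) = 4*(0*(5/2) - 2) = 4*(0 - 2) = 4*(-2) = -8)
(v - 44)*b(3, -6) = (-8 - 44)*(-6) = -52*(-6) = 312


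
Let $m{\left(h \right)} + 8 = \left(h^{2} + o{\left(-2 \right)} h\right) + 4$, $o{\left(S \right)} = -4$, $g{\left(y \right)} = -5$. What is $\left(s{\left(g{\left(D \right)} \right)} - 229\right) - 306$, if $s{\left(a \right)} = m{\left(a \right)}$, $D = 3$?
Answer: $-494$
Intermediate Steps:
$m{\left(h \right)} = -4 + h^{2} - 4 h$ ($m{\left(h \right)} = -8 + \left(\left(h^{2} - 4 h\right) + 4\right) = -8 + \left(4 + h^{2} - 4 h\right) = -4 + h^{2} - 4 h$)
$s{\left(a \right)} = -4 + a^{2} - 4 a$
$\left(s{\left(g{\left(D \right)} \right)} - 229\right) - 306 = \left(\left(-4 + \left(-5\right)^{2} - -20\right) - 229\right) - 306 = \left(\left(-4 + 25 + 20\right) - 229\right) - 306 = \left(41 - 229\right) - 306 = -188 - 306 = -494$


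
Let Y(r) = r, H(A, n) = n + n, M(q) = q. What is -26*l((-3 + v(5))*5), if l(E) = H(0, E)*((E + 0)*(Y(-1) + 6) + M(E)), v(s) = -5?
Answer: -499200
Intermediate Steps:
H(A, n) = 2*n
l(E) = 12*E² (l(E) = (2*E)*((E + 0)*(-1 + 6) + E) = (2*E)*(E*5 + E) = (2*E)*(5*E + E) = (2*E)*(6*E) = 12*E²)
-26*l((-3 + v(5))*5) = -312*((-3 - 5)*5)² = -312*(-8*5)² = -312*(-40)² = -312*1600 = -26*19200 = -499200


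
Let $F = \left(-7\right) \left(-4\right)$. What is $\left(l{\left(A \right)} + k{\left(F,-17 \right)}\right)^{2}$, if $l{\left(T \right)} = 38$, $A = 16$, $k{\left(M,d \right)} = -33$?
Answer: $25$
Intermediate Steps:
$F = 28$
$\left(l{\left(A \right)} + k{\left(F,-17 \right)}\right)^{2} = \left(38 - 33\right)^{2} = 5^{2} = 25$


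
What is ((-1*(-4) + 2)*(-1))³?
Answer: -216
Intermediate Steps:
((-1*(-4) + 2)*(-1))³ = ((4 + 2)*(-1))³ = (6*(-1))³ = (-6)³ = -216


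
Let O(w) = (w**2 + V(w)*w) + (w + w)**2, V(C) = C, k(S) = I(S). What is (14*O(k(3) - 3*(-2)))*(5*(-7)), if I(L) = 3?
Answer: -238140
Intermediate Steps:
k(S) = 3
O(w) = 6*w**2 (O(w) = (w**2 + w*w) + (w + w)**2 = (w**2 + w**2) + (2*w)**2 = 2*w**2 + 4*w**2 = 6*w**2)
(14*O(k(3) - 3*(-2)))*(5*(-7)) = (14*(6*(3 - 3*(-2))**2))*(5*(-7)) = (14*(6*(3 + 6)**2))*(-35) = (14*(6*9**2))*(-35) = (14*(6*81))*(-35) = (14*486)*(-35) = 6804*(-35) = -238140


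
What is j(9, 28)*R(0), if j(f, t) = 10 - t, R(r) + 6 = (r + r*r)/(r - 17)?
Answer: 108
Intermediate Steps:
R(r) = -6 + (r + r**2)/(-17 + r) (R(r) = -6 + (r + r*r)/(r - 17) = -6 + (r + r**2)/(-17 + r))
j(9, 28)*R(0) = (10 - 1*28)*((102 + 0**2 - 5*0)/(-17 + 0)) = (10 - 28)*((102 + 0 + 0)/(-17)) = -(-18)*102/17 = -18*(-6) = 108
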